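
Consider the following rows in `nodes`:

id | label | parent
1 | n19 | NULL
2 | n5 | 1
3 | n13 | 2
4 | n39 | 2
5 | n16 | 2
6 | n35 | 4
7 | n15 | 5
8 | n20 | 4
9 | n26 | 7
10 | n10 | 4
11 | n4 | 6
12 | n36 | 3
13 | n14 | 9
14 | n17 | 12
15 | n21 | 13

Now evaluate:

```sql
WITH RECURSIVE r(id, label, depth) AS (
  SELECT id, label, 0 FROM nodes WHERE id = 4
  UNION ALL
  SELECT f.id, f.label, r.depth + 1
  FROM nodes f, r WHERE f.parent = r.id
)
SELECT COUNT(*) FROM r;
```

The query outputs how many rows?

Base: id=4 (n39) at depth 0.
Iteration 1: rows with parent in {4} -> n35 (id 6, depth 1), n20 (id 8, depth 1), n10 (id 10, depth 1).
Iteration 2: rows with parent in {6,8,10} -> n4 (id 11, depth 2).
Iteration 3: no rows with parent in {11}; recursion stops.
Total rows emitted: 5.

5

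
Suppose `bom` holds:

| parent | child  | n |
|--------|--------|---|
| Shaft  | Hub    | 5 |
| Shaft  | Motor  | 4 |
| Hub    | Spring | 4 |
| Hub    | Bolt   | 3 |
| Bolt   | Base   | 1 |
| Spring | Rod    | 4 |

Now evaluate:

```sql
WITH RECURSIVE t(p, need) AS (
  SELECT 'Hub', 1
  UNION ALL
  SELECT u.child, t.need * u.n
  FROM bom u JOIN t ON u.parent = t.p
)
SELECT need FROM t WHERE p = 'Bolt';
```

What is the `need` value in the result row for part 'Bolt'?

Base: (Hub, need=1).
Iteration 1: components of {Hub} -> Bolt = 1*3 = 3, Spring = 1*4 = 4.
Iteration 2: components of {Bolt,Spring} -> Base = 3*1 = 3, Rod = 4*4 = 16.
Iteration 3: no further components; recursion stops.

3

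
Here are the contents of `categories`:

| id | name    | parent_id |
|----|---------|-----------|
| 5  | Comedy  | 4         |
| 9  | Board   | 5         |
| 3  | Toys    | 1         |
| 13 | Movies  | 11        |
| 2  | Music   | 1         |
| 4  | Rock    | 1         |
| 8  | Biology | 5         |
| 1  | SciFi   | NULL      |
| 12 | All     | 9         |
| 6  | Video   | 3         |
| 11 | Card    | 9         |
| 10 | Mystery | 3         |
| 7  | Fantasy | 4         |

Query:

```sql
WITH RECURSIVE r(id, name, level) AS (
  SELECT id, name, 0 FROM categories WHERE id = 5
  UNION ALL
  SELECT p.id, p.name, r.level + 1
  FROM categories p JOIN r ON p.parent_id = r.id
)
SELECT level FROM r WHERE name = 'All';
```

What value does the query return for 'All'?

2

Base: id=5 (Comedy) at level 0.
Iteration 1: rows with parent_id in {5} -> Biology (id 8, level 1), Board (id 9, level 1).
Iteration 2: rows with parent_id in {8,9} -> Card (id 11, level 2), All (id 12, level 2).
Iteration 3: rows with parent_id in {11,12} -> Movies (id 13, level 3).
Iteration 4: no rows with parent_id in {13}; recursion stops.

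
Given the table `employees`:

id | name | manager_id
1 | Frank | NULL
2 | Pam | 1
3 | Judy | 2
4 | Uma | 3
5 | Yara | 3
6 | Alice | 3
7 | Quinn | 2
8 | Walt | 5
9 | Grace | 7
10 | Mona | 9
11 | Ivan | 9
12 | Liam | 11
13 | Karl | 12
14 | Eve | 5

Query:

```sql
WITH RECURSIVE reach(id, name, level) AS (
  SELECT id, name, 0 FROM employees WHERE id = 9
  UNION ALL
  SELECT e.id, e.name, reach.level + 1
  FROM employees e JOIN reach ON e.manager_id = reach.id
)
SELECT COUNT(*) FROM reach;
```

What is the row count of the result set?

5

Base: id=9 (Grace) at level 0.
Iteration 1: rows with manager_id in {9} -> Mona (id 10, level 1), Ivan (id 11, level 1).
Iteration 2: rows with manager_id in {10,11} -> Liam (id 12, level 2).
Iteration 3: rows with manager_id in {12} -> Karl (id 13, level 3).
Iteration 4: no rows with manager_id in {13}; recursion stops.
Total rows emitted: 5.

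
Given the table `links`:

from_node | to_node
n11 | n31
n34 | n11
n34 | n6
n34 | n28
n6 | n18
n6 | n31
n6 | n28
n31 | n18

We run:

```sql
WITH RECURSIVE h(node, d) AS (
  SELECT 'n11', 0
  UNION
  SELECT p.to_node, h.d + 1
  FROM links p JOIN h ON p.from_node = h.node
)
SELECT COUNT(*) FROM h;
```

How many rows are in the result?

3

Base: (n11, d=0).
Iteration 1: edges from {n11} -> (n31, d=1).
Iteration 2: edges from {n31} -> (n18, d=2).
Iteration 3: no outgoing edges from {n18}; recursion stops.
Total rows emitted: 3.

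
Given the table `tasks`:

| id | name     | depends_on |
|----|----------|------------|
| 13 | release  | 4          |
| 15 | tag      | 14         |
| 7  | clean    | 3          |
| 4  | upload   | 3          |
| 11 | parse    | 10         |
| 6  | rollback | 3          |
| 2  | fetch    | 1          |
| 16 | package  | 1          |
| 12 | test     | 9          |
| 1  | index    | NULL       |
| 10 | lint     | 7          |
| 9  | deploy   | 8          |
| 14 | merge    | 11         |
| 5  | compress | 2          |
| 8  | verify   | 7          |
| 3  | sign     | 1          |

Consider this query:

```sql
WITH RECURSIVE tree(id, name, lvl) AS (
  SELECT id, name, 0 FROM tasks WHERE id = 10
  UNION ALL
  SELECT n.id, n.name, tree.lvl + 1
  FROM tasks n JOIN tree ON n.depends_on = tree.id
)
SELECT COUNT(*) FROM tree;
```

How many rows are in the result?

4

Base: id=10 (lint) at lvl 0.
Iteration 1: rows with depends_on in {10} -> parse (id 11, lvl 1).
Iteration 2: rows with depends_on in {11} -> merge (id 14, lvl 2).
Iteration 3: rows with depends_on in {14} -> tag (id 15, lvl 3).
Iteration 4: no rows with depends_on in {15}; recursion stops.
Total rows emitted: 4.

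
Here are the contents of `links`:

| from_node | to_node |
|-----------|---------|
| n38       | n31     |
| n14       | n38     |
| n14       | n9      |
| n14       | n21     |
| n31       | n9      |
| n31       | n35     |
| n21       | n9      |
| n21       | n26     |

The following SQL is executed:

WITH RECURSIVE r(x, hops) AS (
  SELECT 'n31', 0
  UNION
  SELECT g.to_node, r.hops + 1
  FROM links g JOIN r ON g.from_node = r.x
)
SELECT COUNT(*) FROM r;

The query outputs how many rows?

3

Base: (n31, hops=0).
Iteration 1: edges from {n31} -> (n35, hops=1), (n9, hops=1).
Iteration 2: no outgoing edges from {n35,n9}; recursion stops.
Total rows emitted: 3.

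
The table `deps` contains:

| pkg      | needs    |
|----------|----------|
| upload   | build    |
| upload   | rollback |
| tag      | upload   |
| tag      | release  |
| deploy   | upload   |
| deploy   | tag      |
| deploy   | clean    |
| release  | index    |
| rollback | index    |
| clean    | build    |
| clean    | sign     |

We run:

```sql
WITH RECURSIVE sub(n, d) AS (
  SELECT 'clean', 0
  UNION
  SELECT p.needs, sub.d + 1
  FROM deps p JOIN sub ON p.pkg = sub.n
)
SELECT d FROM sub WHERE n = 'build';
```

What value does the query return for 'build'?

1

Base: (clean, d=0).
Iteration 1: edges from {clean} -> (build, d=1), (sign, d=1).
Iteration 2: no outgoing edges from {build,sign}; recursion stops.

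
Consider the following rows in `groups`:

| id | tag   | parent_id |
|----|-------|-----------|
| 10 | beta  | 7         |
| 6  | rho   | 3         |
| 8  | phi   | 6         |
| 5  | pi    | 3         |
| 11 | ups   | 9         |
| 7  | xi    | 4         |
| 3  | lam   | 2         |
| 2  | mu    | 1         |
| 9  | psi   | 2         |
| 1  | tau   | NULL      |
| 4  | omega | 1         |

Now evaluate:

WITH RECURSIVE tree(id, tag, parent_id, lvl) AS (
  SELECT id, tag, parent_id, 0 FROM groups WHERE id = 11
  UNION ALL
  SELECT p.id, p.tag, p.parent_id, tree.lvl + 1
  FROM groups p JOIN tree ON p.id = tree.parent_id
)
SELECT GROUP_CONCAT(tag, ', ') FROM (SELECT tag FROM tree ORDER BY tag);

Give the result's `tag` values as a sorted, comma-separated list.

mu, psi, tau, ups

Base: id=11 (ups), parent_id=9, lvl 0.
Iteration 1: join on id=9 -> psi (id 9, parent_id=2, lvl 1).
Iteration 2: join on id=2 -> mu (id 2, parent_id=1, lvl 2).
Iteration 3: join on id=1 -> tau (id 1, parent_id=NULL, lvl 3).
Iteration 4: parent_id is NULL; no match; recursion stops.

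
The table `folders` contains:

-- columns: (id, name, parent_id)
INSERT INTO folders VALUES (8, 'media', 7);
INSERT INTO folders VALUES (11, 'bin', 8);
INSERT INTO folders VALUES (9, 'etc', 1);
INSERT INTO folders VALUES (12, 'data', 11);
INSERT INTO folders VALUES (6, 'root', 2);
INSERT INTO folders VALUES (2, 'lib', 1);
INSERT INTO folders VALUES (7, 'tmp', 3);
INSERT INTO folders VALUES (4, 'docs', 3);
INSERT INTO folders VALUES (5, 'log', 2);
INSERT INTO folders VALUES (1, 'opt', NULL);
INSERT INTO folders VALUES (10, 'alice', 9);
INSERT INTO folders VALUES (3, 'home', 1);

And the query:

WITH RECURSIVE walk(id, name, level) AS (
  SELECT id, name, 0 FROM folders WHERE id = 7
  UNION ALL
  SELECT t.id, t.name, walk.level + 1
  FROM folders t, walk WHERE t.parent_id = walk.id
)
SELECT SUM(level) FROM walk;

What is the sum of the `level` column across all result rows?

Base: id=7 (tmp) at level 0.
Iteration 1: rows with parent_id in {7} -> media (id 8, level 1).
Iteration 2: rows with parent_id in {8} -> bin (id 11, level 2).
Iteration 3: rows with parent_id in {11} -> data (id 12, level 3).
Iteration 4: no rows with parent_id in {12}; recursion stops.
SUM(level) = 0 + 1 + 2 + 3 = 6.

6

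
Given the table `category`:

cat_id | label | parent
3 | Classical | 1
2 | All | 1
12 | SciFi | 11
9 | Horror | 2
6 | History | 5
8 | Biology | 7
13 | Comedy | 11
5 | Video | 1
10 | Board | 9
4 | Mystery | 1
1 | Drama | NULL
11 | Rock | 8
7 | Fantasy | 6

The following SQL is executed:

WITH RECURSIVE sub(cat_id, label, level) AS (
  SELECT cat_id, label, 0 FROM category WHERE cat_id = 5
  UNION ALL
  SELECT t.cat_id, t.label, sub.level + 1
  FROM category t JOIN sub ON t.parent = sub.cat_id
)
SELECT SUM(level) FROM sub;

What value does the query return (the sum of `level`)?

20

Base: cat_id=5 (Video) at level 0.
Iteration 1: rows with parent in {5} -> History (id 6, level 1).
Iteration 2: rows with parent in {6} -> Fantasy (id 7, level 2).
Iteration 3: rows with parent in {7} -> Biology (id 8, level 3).
Iteration 4: rows with parent in {8} -> Rock (id 11, level 4).
Iteration 5: rows with parent in {11} -> SciFi (id 12, level 5), Comedy (id 13, level 5).
Iteration 6: no rows with parent in {12,13}; recursion stops.
SUM(level) = 0 + 1 + 2 + 3 + 4 + 5 + 5 = 20.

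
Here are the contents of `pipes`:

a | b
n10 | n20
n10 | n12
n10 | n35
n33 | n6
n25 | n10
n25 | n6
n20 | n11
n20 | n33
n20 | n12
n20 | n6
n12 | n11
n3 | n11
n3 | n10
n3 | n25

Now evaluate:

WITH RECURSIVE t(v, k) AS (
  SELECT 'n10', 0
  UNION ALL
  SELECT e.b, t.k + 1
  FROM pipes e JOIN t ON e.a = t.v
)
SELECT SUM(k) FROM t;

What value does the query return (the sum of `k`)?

Base: (n10, k=0).
Iteration 1: edges from {n10} -> (n12, k=1), (n20, k=1), (n35, k=1).
Iteration 2: edges from {n12,n20,n35} -> (n11, k=2) x2, (n12, k=2), (n33, k=2), (n6, k=2). [UNION ALL keeps all 5 new rows, including repeats]
Iteration 3: edges from {n11,n12,n33,n6} -> (n11, k=3), (n6, k=3).
Iteration 4: no outgoing edges from {n11,n6}; recursion stops.
SUM(k) = 0 + 1 + 1 + 1 + 2 + 2 + 2 + 2 + 2 + 3 + 3 = 19.

19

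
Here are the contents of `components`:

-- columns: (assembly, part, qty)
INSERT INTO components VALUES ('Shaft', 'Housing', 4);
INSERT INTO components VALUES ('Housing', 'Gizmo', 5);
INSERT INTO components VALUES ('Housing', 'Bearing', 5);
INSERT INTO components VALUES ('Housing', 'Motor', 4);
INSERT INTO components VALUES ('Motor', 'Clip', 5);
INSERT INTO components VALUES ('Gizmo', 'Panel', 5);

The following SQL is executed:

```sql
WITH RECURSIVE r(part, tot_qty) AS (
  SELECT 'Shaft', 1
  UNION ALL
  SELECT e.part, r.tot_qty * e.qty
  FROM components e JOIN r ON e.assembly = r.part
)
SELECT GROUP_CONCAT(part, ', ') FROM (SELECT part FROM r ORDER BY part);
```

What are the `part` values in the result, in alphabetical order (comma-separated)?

Bearing, Clip, Gizmo, Housing, Motor, Panel, Shaft

Base: (Shaft, tot_qty=1).
Iteration 1: components of {Shaft} -> Housing = 1*4 = 4.
Iteration 2: components of {Housing} -> Bearing = 4*5 = 20, Gizmo = 4*5 = 20, Motor = 4*4 = 16.
Iteration 3: components of {Bearing,Gizmo,Motor} -> Clip = 16*5 = 80, Panel = 20*5 = 100.
Iteration 4: no further components; recursion stops.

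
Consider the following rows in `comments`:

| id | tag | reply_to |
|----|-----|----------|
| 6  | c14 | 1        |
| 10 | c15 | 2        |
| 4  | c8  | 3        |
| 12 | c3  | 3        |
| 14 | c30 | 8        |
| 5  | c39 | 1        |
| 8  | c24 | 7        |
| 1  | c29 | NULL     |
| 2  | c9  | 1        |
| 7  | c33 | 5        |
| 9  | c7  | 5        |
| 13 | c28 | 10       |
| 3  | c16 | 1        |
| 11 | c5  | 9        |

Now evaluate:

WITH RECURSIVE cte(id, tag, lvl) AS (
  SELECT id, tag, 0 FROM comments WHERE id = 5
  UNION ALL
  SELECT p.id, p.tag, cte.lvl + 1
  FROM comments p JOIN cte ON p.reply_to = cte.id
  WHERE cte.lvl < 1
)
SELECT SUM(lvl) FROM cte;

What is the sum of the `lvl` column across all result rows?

2

Base: id=5 (c39) at lvl 0.
Iteration 1: rows with reply_to in {5} -> c33 (id 7, lvl 1), c7 (id 9, lvl 1).
Iteration 2: lvl < 1 fails for all current rows; recursion stops.
SUM(lvl) = 0 + 1 + 1 = 2.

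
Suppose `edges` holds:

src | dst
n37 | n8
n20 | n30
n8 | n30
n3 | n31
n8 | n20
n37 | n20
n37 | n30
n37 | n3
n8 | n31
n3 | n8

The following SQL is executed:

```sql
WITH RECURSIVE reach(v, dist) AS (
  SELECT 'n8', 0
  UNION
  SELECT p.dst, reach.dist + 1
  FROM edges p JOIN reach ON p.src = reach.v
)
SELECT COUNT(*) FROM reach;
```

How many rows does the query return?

5

Base: (n8, dist=0).
Iteration 1: edges from {n8} -> (n20, dist=1), (n30, dist=1), (n31, dist=1).
Iteration 2: edges from {n20,n30,n31} -> (n30, dist=2).
Iteration 3: no outgoing edges from {n30}; recursion stops.
Total rows emitted: 5.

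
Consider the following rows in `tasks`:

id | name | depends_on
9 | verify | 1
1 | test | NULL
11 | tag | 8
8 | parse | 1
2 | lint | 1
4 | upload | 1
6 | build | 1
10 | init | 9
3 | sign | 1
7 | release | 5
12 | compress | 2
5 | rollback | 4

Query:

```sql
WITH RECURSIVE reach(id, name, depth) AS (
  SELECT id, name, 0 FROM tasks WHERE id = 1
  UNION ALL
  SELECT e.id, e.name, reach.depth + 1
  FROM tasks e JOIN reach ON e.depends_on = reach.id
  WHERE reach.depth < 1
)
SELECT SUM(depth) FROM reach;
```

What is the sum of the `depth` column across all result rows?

6

Base: id=1 (test) at depth 0.
Iteration 1: rows with depends_on in {1} -> lint (id 2, depth 1), sign (id 3, depth 1), upload (id 4, depth 1), build (id 6, depth 1), parse (id 8, depth 1), verify (id 9, depth 1).
Iteration 2: depth < 1 fails for all current rows; recursion stops.
SUM(depth) = 0 + 1 + 1 + 1 + 1 + 1 + 1 = 6.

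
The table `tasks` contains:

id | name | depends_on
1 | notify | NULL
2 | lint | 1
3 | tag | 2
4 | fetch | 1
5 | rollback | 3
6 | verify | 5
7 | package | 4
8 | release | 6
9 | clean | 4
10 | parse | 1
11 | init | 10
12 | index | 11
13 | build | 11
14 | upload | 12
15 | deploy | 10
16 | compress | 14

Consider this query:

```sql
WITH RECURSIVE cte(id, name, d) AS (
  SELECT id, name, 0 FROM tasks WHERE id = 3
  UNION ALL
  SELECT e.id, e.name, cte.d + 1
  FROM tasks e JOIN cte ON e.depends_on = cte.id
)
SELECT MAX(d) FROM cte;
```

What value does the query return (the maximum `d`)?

3

Base: id=3 (tag) at d 0.
Iteration 1: rows with depends_on in {3} -> rollback (id 5, d 1).
Iteration 2: rows with depends_on in {5} -> verify (id 6, d 2).
Iteration 3: rows with depends_on in {6} -> release (id 8, d 3).
Iteration 4: no rows with depends_on in {8}; recursion stops.
d values: 0, 1, 2, 3; the maximum is 3.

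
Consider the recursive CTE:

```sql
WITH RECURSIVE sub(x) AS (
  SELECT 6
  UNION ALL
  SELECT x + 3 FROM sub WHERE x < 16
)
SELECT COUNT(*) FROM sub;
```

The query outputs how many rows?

Base: x=6.
Iteration 1: 6 < 16 holds -> x = 6 + 3 = 9.
Iteration 2: 9 < 16 holds -> x = 9 + 3 = 12.
Iteration 3: 12 < 16 holds -> x = 12 + 3 = 15.
Iteration 4: 15 < 16 holds -> x = 15 + 3 = 18.
Iteration 5: 18 < 16 fails; recursion stops.
Total rows emitted: 5.

5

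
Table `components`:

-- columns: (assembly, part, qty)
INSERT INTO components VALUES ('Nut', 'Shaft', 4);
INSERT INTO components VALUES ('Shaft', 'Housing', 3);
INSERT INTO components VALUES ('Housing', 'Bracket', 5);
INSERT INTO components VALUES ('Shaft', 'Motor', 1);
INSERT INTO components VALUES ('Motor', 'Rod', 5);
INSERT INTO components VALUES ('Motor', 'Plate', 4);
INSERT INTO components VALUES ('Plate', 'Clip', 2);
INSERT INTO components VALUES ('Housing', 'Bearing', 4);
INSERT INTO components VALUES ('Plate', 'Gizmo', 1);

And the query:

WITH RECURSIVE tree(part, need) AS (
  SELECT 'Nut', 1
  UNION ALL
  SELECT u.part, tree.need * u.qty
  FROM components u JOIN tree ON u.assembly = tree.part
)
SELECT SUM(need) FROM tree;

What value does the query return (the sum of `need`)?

Base: (Nut, need=1).
Iteration 1: components of {Nut} -> Shaft = 1*4 = 4.
Iteration 2: components of {Shaft} -> Housing = 4*3 = 12, Motor = 4*1 = 4.
Iteration 3: components of {Housing,Motor} -> Bearing = 12*4 = 48, Bracket = 12*5 = 60, Plate = 4*4 = 16, Rod = 4*5 = 20.
Iteration 4: components of {Bearing,Bracket,Plate,Rod} -> Clip = 16*2 = 32, Gizmo = 16*1 = 16.
Iteration 5: no further components; recursion stops.
SUM(need) = 1 + 4 + 12 + 4 + 60 + 48 + 20 + 16 + 32 + 16 = 213.

213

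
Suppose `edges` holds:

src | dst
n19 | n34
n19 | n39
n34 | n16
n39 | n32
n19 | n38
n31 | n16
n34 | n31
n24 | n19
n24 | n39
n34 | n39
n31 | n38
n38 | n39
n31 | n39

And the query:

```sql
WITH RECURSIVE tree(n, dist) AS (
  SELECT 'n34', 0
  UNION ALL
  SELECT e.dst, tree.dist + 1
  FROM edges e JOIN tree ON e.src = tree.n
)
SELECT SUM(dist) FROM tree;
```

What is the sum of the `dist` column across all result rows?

Base: (n34, dist=0).
Iteration 1: edges from {n34} -> (n16, dist=1), (n31, dist=1), (n39, dist=1).
Iteration 2: edges from {n16,n31,n39} -> (n16, dist=2), (n32, dist=2), (n38, dist=2), (n39, dist=2).
Iteration 3: edges from {n16,n32,n38,n39} -> (n32, dist=3), (n39, dist=3).
Iteration 4: edges from {n32,n39} -> (n32, dist=4).
Iteration 5: no outgoing edges from {n32}; recursion stops.
SUM(dist) = 0 + 1 + 1 + 1 + 2 + 2 + 2 + 2 + 3 + 3 + 4 = 21.

21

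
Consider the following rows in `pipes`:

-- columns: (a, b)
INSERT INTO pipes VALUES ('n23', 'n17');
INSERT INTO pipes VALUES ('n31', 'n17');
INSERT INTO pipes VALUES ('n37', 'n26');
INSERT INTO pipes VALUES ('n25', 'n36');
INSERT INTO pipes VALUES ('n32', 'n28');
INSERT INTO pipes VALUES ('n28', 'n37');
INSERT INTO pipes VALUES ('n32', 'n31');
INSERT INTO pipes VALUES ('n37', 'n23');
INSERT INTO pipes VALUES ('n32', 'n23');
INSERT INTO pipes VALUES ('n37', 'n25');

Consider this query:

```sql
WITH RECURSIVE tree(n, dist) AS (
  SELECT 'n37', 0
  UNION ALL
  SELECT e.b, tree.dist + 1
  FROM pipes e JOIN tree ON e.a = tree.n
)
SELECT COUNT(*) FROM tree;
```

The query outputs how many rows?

Base: (n37, dist=0).
Iteration 1: edges from {n37} -> (n23, dist=1), (n25, dist=1), (n26, dist=1).
Iteration 2: edges from {n23,n25,n26} -> (n17, dist=2), (n36, dist=2).
Iteration 3: no outgoing edges from {n17,n36}; recursion stops.
Total rows emitted: 6.

6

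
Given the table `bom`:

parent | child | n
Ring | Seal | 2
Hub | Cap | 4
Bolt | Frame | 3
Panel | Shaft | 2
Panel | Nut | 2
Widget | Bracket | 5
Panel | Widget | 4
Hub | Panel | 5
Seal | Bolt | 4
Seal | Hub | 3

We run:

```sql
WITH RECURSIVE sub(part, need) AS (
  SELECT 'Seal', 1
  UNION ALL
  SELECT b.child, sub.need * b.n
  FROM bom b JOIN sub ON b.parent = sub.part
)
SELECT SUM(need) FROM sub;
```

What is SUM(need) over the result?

467

Base: (Seal, need=1).
Iteration 1: components of {Seal} -> Bolt = 1*4 = 4, Hub = 1*3 = 3.
Iteration 2: components of {Bolt,Hub} -> Cap = 3*4 = 12, Frame = 4*3 = 12, Panel = 3*5 = 15.
Iteration 3: components of {Cap,Frame,Panel} -> Nut = 15*2 = 30, Shaft = 15*2 = 30, Widget = 15*4 = 60.
Iteration 4: components of {Nut,Shaft,Widget} -> Bracket = 60*5 = 300.
Iteration 5: no further components; recursion stops.
SUM(need) = 1 + 3 + 4 + 12 + 15 + 12 + 30 + 60 + 30 + 300 = 467.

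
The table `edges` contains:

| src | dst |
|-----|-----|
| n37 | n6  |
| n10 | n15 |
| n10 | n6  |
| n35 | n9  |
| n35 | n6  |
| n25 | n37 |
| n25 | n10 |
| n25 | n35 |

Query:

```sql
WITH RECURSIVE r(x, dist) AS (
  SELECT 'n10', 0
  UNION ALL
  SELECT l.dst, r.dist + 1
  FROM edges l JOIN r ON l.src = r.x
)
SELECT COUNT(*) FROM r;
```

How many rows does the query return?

Base: (n10, dist=0).
Iteration 1: edges from {n10} -> (n15, dist=1), (n6, dist=1).
Iteration 2: no outgoing edges from {n15,n6}; recursion stops.
Total rows emitted: 3.

3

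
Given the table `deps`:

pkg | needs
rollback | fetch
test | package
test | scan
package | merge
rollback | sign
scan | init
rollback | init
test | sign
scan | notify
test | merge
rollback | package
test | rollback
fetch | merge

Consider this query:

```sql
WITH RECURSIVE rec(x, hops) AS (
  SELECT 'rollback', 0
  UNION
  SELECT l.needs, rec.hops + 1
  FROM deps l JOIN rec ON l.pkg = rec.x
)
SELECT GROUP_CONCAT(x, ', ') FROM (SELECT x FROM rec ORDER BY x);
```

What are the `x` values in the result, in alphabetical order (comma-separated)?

fetch, init, merge, package, rollback, sign

Base: (rollback, hops=0).
Iteration 1: edges from {rollback} -> (fetch, hops=1), (init, hops=1), (package, hops=1), (sign, hops=1).
Iteration 2: edges from {fetch,init,package,sign} -> (merge, hops=2). [UNION drops 1 duplicate row(s)]
Iteration 3: no outgoing edges from {merge}; recursion stops.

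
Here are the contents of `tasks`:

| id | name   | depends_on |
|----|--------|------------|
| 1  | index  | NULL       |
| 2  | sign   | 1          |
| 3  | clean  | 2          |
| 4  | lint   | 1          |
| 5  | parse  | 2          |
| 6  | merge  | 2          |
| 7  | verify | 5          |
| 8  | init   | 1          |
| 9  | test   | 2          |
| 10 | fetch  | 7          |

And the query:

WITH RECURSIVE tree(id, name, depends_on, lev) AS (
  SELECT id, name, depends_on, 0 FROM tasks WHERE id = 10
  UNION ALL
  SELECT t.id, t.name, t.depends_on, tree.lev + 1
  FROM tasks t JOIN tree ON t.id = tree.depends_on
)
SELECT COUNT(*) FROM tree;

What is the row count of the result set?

5

Base: id=10 (fetch), depends_on=7, lev 0.
Iteration 1: join on id=7 -> verify (id 7, depends_on=5, lev 1).
Iteration 2: join on id=5 -> parse (id 5, depends_on=2, lev 2).
Iteration 3: join on id=2 -> sign (id 2, depends_on=1, lev 3).
Iteration 4: join on id=1 -> index (id 1, depends_on=NULL, lev 4).
Iteration 5: depends_on is NULL; no match; recursion stops.
Total rows emitted: 5.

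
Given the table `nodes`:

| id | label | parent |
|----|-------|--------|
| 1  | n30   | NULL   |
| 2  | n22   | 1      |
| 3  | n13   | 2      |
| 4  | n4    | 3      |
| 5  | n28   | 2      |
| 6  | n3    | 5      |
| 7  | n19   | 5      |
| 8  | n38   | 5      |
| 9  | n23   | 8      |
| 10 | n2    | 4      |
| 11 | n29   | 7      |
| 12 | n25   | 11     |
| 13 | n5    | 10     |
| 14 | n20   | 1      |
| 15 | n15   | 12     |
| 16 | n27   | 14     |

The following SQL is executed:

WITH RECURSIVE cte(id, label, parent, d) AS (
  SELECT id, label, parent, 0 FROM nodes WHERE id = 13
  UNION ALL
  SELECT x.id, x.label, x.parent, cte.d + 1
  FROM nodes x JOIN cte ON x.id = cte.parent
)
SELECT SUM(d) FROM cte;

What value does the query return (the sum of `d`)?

Base: id=13 (n5), parent=10, d 0.
Iteration 1: join on id=10 -> n2 (id 10, parent=4, d 1).
Iteration 2: join on id=4 -> n4 (id 4, parent=3, d 2).
Iteration 3: join on id=3 -> n13 (id 3, parent=2, d 3).
Iteration 4: join on id=2 -> n22 (id 2, parent=1, d 4).
Iteration 5: join on id=1 -> n30 (id 1, parent=NULL, d 5).
Iteration 6: parent is NULL; no match; recursion stops.
SUM(d) = 0 + 1 + 2 + 3 + 4 + 5 = 15.

15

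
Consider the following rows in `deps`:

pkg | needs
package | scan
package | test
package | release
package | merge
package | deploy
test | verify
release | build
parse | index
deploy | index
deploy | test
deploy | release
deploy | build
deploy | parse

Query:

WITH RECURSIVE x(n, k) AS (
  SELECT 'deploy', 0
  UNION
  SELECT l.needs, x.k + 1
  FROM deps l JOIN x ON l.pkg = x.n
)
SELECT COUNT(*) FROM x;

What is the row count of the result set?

9

Base: (deploy, k=0).
Iteration 1: edges from {deploy} -> (build, k=1), (index, k=1), (parse, k=1), (release, k=1), (test, k=1).
Iteration 2: edges from {build,index,parse,release,test} -> (build, k=2), (index, k=2), (verify, k=2).
Iteration 3: no outgoing edges from {build,index,verify}; recursion stops.
Total rows emitted: 9.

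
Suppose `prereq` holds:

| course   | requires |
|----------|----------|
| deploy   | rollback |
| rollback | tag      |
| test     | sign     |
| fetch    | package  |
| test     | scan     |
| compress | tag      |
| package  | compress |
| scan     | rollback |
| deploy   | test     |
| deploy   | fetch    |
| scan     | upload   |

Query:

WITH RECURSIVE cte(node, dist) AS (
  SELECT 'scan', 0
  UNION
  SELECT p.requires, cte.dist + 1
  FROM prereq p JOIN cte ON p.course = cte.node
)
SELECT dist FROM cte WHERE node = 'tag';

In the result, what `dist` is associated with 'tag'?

Base: (scan, dist=0).
Iteration 1: edges from {scan} -> (rollback, dist=1), (upload, dist=1).
Iteration 2: edges from {rollback,upload} -> (tag, dist=2).
Iteration 3: no outgoing edges from {tag}; recursion stops.

2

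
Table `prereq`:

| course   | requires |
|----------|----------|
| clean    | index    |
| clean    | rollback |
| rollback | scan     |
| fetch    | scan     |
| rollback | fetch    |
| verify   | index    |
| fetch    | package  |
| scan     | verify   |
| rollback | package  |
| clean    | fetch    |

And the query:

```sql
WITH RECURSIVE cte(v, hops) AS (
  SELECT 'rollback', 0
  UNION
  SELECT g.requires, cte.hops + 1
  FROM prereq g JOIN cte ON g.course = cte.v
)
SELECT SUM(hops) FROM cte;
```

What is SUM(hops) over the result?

19

Base: (rollback, hops=0).
Iteration 1: edges from {rollback} -> (fetch, hops=1), (package, hops=1), (scan, hops=1).
Iteration 2: edges from {fetch,package,scan} -> (package, hops=2), (scan, hops=2), (verify, hops=2).
Iteration 3: edges from {package,scan,verify} -> (index, hops=3), (verify, hops=3).
Iteration 4: edges from {index,verify} -> (index, hops=4).
Iteration 5: no outgoing edges from {index}; recursion stops.
SUM(hops) = 0 + 1 + 1 + 1 + 2 + 2 + 2 + 3 + 3 + 4 = 19.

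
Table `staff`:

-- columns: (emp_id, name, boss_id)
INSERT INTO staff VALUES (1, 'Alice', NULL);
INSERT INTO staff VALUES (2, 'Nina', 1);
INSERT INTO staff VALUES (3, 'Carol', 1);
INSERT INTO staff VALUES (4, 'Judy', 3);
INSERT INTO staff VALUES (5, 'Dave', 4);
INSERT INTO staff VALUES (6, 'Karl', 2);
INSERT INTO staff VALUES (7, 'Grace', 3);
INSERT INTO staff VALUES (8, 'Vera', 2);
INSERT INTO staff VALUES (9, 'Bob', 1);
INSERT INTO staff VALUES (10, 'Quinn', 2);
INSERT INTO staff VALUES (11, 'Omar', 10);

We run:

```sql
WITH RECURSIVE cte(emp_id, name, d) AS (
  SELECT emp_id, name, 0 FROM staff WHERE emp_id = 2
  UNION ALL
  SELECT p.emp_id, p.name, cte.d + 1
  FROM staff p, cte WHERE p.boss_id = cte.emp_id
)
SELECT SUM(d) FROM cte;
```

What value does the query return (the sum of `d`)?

Base: emp_id=2 (Nina) at d 0.
Iteration 1: rows with boss_id in {2} -> Karl (id 6, d 1), Vera (id 8, d 1), Quinn (id 10, d 1).
Iteration 2: rows with boss_id in {6,8,10} -> Omar (id 11, d 2).
Iteration 3: no rows with boss_id in {11}; recursion stops.
SUM(d) = 0 + 1 + 1 + 1 + 2 = 5.

5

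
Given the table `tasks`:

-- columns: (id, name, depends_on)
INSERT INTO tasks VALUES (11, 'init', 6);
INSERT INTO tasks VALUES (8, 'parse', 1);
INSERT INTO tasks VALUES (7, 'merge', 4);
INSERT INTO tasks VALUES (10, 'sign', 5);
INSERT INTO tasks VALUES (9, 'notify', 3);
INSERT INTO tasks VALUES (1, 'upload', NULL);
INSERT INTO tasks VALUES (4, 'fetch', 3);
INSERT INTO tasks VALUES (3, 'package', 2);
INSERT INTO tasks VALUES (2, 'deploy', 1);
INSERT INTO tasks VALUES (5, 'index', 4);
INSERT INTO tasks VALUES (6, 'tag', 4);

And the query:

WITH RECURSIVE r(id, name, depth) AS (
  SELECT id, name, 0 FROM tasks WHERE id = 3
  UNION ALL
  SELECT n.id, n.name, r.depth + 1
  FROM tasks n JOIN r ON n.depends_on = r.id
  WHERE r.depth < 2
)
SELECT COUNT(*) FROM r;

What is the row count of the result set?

Base: id=3 (package) at depth 0.
Iteration 1: rows with depends_on in {3} -> fetch (id 4, depth 1), notify (id 9, depth 1).
Iteration 2: rows with depends_on in {4,9} -> index (id 5, depth 2), tag (id 6, depth 2), merge (id 7, depth 2).
Iteration 3: depth < 2 fails for all current rows; recursion stops.
Total rows emitted: 6.

6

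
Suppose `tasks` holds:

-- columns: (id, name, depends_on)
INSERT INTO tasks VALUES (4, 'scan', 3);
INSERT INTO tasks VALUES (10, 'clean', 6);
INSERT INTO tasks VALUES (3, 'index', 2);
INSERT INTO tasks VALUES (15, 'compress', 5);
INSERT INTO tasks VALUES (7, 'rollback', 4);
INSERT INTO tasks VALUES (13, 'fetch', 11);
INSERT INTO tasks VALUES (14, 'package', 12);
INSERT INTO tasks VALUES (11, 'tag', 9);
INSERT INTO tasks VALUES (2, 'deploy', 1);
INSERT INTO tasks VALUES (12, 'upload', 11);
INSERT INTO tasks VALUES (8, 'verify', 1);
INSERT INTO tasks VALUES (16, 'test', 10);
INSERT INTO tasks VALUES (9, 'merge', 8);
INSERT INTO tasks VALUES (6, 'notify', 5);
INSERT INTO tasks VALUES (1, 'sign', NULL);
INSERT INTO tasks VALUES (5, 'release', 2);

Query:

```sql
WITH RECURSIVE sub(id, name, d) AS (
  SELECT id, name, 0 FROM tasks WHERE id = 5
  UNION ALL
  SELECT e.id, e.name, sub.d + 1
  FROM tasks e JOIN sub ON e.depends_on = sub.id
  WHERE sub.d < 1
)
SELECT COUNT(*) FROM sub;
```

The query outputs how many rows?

3

Base: id=5 (release) at d 0.
Iteration 1: rows with depends_on in {5} -> notify (id 6, d 1), compress (id 15, d 1).
Iteration 2: d < 1 fails for all current rows; recursion stops.
Total rows emitted: 3.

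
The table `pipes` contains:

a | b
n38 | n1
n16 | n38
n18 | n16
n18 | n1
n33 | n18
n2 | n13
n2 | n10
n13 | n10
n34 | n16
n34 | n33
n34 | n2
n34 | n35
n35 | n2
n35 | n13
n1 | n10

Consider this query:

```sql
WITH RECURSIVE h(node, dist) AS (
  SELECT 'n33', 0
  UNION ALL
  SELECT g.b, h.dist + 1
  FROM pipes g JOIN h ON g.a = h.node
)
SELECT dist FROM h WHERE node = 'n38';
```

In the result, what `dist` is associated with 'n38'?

Base: (n33, dist=0).
Iteration 1: edges from {n33} -> (n18, dist=1).
Iteration 2: edges from {n18} -> (n1, dist=2), (n16, dist=2).
Iteration 3: edges from {n1,n16} -> (n10, dist=3), (n38, dist=3).
Iteration 4: edges from {n10,n38} -> (n1, dist=4).
Iteration 5: edges from {n1} -> (n10, dist=5).
Iteration 6: no outgoing edges from {n10}; recursion stops.

3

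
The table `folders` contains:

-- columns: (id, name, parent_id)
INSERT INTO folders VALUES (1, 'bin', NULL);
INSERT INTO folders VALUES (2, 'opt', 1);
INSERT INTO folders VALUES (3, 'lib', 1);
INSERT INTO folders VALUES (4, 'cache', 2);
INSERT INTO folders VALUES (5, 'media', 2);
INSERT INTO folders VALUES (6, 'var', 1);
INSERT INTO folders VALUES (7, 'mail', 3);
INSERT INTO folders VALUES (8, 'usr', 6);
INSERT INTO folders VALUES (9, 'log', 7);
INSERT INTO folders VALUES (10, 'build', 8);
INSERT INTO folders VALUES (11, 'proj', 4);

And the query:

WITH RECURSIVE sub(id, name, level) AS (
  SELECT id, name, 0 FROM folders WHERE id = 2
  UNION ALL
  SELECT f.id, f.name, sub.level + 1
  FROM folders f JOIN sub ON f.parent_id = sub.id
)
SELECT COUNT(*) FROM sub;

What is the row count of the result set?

4

Base: id=2 (opt) at level 0.
Iteration 1: rows with parent_id in {2} -> cache (id 4, level 1), media (id 5, level 1).
Iteration 2: rows with parent_id in {4,5} -> proj (id 11, level 2).
Iteration 3: no rows with parent_id in {11}; recursion stops.
Total rows emitted: 4.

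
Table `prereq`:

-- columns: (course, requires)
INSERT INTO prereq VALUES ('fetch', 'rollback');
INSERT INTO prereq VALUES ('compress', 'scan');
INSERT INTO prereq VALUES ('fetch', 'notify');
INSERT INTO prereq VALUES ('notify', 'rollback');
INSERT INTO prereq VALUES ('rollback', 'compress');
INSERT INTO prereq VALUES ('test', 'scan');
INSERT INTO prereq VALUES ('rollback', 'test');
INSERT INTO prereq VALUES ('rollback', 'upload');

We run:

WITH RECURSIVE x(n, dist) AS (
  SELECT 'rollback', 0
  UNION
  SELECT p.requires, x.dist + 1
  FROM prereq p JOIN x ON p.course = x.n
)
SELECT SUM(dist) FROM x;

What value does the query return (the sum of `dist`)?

Base: (rollback, dist=0).
Iteration 1: edges from {rollback} -> (compress, dist=1), (test, dist=1), (upload, dist=1).
Iteration 2: edges from {compress,test,upload} -> (scan, dist=2). [UNION drops 1 duplicate row(s)]
Iteration 3: no outgoing edges from {scan}; recursion stops.
SUM(dist) = 0 + 1 + 1 + 1 + 2 = 5.

5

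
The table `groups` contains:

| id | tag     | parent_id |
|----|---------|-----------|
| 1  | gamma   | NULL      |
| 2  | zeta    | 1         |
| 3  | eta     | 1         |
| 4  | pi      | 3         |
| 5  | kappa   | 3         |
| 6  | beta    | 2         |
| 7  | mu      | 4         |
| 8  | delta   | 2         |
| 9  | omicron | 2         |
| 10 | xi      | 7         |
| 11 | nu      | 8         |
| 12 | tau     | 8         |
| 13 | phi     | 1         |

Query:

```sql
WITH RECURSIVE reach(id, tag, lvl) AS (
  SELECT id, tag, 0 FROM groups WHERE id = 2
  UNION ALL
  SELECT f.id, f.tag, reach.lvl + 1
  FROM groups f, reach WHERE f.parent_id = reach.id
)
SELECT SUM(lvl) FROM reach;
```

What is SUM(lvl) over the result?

Base: id=2 (zeta) at lvl 0.
Iteration 1: rows with parent_id in {2} -> beta (id 6, lvl 1), delta (id 8, lvl 1), omicron (id 9, lvl 1).
Iteration 2: rows with parent_id in {6,8,9} -> nu (id 11, lvl 2), tau (id 12, lvl 2).
Iteration 3: no rows with parent_id in {11,12}; recursion stops.
SUM(lvl) = 0 + 1 + 1 + 1 + 2 + 2 = 7.

7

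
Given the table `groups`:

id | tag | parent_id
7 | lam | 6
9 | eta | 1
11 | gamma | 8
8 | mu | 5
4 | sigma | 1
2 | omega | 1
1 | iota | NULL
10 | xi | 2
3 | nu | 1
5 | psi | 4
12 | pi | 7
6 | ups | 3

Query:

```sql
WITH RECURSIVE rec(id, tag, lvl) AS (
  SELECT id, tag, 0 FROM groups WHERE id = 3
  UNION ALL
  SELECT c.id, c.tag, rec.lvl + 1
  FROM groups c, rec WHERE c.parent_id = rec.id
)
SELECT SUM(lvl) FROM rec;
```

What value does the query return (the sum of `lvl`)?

Base: id=3 (nu) at lvl 0.
Iteration 1: rows with parent_id in {3} -> ups (id 6, lvl 1).
Iteration 2: rows with parent_id in {6} -> lam (id 7, lvl 2).
Iteration 3: rows with parent_id in {7} -> pi (id 12, lvl 3).
Iteration 4: no rows with parent_id in {12}; recursion stops.
SUM(lvl) = 0 + 1 + 2 + 3 = 6.

6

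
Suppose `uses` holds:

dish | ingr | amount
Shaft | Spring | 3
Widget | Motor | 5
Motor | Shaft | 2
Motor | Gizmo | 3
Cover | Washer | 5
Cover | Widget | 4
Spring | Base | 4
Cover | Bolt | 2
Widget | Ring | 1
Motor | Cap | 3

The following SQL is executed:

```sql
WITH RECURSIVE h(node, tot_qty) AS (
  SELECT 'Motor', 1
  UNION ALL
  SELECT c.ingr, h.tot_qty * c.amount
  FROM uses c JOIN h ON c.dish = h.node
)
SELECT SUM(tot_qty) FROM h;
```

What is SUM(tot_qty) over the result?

39

Base: (Motor, tot_qty=1).
Iteration 1: components of {Motor} -> Cap = 1*3 = 3, Gizmo = 1*3 = 3, Shaft = 1*2 = 2.
Iteration 2: components of {Cap,Gizmo,Shaft} -> Spring = 2*3 = 6.
Iteration 3: components of {Spring} -> Base = 6*4 = 24.
Iteration 4: no further components; recursion stops.
SUM(tot_qty) = 1 + 3 + 2 + 3 + 6 + 24 = 39.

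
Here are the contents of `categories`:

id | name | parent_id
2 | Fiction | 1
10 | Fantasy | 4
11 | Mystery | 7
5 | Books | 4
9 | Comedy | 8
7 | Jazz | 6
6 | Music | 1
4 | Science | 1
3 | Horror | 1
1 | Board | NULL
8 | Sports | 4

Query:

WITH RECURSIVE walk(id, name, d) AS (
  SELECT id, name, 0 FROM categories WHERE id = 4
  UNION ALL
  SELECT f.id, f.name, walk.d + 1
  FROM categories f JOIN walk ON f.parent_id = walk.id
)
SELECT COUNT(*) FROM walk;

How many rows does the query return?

Base: id=4 (Science) at d 0.
Iteration 1: rows with parent_id in {4} -> Books (id 5, d 1), Sports (id 8, d 1), Fantasy (id 10, d 1).
Iteration 2: rows with parent_id in {5,8,10} -> Comedy (id 9, d 2).
Iteration 3: no rows with parent_id in {9}; recursion stops.
Total rows emitted: 5.

5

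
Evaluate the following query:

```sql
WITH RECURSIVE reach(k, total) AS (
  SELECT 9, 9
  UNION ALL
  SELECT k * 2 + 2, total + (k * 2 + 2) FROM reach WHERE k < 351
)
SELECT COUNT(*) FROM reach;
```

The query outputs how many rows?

7

Base: k=9, total=9.
Iteration 1: 9 < 351 holds -> k = 9 * 2 + 2 = 20, total = 9 + 20 = 29.
Iteration 2: 20 < 351 holds -> k = 20 * 2 + 2 = 42, total = 29 + 42 = 71.
Iteration 3: 42 < 351 holds -> k = 42 * 2 + 2 = 86, total = 71 + 86 = 157.
Iteration 4: 86 < 351 holds -> k = 86 * 2 + 2 = 174, total = 157 + 174 = 331.
Iteration 5: 174 < 351 holds -> k = 174 * 2 + 2 = 350, total = 331 + 350 = 681.
Iteration 6: 350 < 351 holds -> k = 350 * 2 + 2 = 702, total = 681 + 702 = 1383.
Iteration 7: 702 < 351 fails; recursion stops.
Total rows emitted: 7.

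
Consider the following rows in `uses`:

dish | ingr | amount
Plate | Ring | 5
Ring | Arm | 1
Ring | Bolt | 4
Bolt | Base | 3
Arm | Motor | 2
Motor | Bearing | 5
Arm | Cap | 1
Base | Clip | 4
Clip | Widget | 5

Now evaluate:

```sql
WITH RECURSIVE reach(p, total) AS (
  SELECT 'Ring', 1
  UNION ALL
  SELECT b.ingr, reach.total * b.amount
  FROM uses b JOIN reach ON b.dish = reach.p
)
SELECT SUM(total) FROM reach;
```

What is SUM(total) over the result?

319

Base: (Ring, total=1).
Iteration 1: components of {Ring} -> Arm = 1*1 = 1, Bolt = 1*4 = 4.
Iteration 2: components of {Arm,Bolt} -> Base = 4*3 = 12, Cap = 1*1 = 1, Motor = 1*2 = 2.
Iteration 3: components of {Base,Cap,Motor} -> Bearing = 2*5 = 10, Clip = 12*4 = 48.
Iteration 4: components of {Bearing,Clip} -> Widget = 48*5 = 240.
Iteration 5: no further components; recursion stops.
SUM(total) = 1 + 1 + 4 + 2 + 1 + 12 + 10 + 48 + 240 = 319.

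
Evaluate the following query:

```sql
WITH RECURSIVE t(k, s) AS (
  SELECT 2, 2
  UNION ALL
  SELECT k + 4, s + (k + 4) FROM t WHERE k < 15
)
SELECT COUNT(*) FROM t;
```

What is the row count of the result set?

Base: k=2, s=2.
Iteration 1: 2 < 15 holds -> k = 2 + 4 = 6, s = 2 + 6 = 8.
Iteration 2: 6 < 15 holds -> k = 6 + 4 = 10, s = 8 + 10 = 18.
Iteration 3: 10 < 15 holds -> k = 10 + 4 = 14, s = 18 + 14 = 32.
Iteration 4: 14 < 15 holds -> k = 14 + 4 = 18, s = 32 + 18 = 50.
Iteration 5: 18 < 15 fails; recursion stops.
Total rows emitted: 5.

5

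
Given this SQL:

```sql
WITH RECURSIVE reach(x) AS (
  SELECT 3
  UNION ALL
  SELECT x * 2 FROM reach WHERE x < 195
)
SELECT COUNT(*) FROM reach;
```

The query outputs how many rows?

Base: x=3.
Iteration 1: 3 < 195 holds -> x = 3 * 2 = 6.
Iteration 2: 6 < 195 holds -> x = 6 * 2 = 12.
Iteration 3: 12 < 195 holds -> x = 12 * 2 = 24.
Iteration 4: 24 < 195 holds -> x = 24 * 2 = 48.
Iteration 5: 48 < 195 holds -> x = 48 * 2 = 96.
Iteration 6: 96 < 195 holds -> x = 96 * 2 = 192.
Iteration 7: 192 < 195 holds -> x = 192 * 2 = 384.
Iteration 8: 384 < 195 fails; recursion stops.
Total rows emitted: 8.

8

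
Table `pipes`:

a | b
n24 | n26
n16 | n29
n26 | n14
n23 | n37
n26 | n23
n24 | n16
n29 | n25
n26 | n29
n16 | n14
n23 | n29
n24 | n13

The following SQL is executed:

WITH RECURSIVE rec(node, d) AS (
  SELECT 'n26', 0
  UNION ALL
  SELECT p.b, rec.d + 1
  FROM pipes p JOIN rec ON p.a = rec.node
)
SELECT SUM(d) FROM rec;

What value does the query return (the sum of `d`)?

12

Base: (n26, d=0).
Iteration 1: edges from {n26} -> (n14, d=1), (n23, d=1), (n29, d=1).
Iteration 2: edges from {n14,n23,n29} -> (n25, d=2), (n29, d=2), (n37, d=2).
Iteration 3: edges from {n25,n29,n37} -> (n25, d=3).
Iteration 4: no outgoing edges from {n25}; recursion stops.
SUM(d) = 0 + 1 + 1 + 1 + 2 + 2 + 2 + 3 = 12.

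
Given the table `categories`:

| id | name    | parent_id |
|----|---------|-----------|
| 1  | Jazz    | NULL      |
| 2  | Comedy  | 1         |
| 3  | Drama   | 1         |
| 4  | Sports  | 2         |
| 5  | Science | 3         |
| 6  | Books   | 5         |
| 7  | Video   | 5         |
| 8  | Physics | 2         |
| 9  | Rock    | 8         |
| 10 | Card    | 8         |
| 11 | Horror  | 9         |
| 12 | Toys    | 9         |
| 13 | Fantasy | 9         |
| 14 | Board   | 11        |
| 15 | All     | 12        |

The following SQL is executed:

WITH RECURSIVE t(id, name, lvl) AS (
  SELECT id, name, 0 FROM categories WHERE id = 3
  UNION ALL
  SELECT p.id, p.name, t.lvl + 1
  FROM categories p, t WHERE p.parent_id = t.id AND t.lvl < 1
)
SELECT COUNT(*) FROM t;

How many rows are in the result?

2

Base: id=3 (Drama) at lvl 0.
Iteration 1: rows with parent_id in {3} -> Science (id 5, lvl 1).
Iteration 2: lvl < 1 fails for all current rows; recursion stops.
Total rows emitted: 2.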